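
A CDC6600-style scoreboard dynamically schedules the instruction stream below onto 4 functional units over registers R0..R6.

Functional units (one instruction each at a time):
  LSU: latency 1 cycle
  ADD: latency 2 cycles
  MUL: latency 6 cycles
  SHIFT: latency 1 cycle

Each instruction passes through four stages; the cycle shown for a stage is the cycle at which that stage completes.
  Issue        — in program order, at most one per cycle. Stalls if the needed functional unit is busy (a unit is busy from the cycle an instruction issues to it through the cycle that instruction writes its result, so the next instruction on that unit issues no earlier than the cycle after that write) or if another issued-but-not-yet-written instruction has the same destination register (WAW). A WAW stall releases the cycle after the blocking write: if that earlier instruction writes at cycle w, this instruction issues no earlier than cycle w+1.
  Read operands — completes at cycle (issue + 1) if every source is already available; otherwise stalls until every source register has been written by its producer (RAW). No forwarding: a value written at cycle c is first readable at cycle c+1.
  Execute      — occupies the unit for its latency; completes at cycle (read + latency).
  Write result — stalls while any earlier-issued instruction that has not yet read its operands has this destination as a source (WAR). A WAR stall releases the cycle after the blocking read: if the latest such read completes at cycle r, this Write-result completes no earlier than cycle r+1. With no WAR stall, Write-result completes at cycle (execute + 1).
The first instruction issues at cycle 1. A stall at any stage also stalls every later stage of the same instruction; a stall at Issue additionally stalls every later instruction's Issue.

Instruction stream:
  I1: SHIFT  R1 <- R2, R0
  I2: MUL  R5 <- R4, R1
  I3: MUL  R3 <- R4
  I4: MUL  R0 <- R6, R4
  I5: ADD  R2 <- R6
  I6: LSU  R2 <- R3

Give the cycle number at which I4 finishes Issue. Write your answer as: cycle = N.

cycle 1: I1→SHIFT
cycle 2: I1 RO | I2→MUL
cycle 3: I1 EX
cycle 4: I1 WR R1
cycle 5: I2 RO
cycle 11: I2 EX
cycle 12: I2 WR R5
cycle 13: I3→MUL
cycle 14: I3 RO
cycle 20: I3 EX
cycle 21: I3 WR R3
cycle 22: I4→MUL
cycle 23: I4 RO | I5→ADD
cycle 24: I5 RO
cycle 26: I5 EX
cycle 27: I5 WR R2
cycle 28: I6→LSU
cycle 29: I4 EX | I6 RO
cycle 30: I4 WR R0 | I6 EX
cycle 31: I6 WR R2

cycle = 22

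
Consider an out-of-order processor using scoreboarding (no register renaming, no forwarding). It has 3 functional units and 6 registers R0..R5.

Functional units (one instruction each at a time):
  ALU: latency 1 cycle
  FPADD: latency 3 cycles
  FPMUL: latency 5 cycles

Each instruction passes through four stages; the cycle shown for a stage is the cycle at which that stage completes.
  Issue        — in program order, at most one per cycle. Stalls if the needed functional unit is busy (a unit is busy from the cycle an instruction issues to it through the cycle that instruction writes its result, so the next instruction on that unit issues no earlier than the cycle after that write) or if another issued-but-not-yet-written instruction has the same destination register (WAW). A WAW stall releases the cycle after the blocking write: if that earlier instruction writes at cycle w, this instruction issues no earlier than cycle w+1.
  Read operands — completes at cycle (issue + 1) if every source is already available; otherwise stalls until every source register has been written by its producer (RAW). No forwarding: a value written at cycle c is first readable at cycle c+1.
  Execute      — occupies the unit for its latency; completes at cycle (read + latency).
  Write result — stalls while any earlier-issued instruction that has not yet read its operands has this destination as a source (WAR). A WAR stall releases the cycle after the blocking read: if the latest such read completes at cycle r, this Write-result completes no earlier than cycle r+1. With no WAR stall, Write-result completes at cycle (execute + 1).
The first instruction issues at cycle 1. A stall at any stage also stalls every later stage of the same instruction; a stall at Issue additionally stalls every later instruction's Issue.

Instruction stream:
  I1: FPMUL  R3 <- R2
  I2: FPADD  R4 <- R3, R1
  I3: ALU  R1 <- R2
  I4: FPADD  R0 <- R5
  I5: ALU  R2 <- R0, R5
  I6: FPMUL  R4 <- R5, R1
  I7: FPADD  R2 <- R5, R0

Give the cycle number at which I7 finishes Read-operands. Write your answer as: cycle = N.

t=1  issue I1 (FPMUL)
t=2  I1 read-ops, issue I2 (FPADD)
t=3  issue I3 (ALU)
t=4  I3 read-ops
t=5  I3 finished on ALU
t=7  I1 finished on FPMUL
t=8  I1→R3
t=9  I2 read-ops
t=10  I3→R1
t=12  I2 finished on FPADD
t=13  I2→R4
t=14  issue I4 (FPADD)
t=15  I4 read-ops, issue I5 (ALU)
t=16  issue I6 (FPMUL)
t=17  I6 read-ops
t=18  I4 finished on FPADD
t=19  I4→R0
t=20  I5 read-ops
t=21  I5 finished on ALU
t=22  I5→R2, I6 finished on FPMUL
t=23  I6→R4, issue I7 (FPADD)
t=24  I7 read-ops
t=27  I7 finished on FPADD
t=28  I7→R2

cycle = 24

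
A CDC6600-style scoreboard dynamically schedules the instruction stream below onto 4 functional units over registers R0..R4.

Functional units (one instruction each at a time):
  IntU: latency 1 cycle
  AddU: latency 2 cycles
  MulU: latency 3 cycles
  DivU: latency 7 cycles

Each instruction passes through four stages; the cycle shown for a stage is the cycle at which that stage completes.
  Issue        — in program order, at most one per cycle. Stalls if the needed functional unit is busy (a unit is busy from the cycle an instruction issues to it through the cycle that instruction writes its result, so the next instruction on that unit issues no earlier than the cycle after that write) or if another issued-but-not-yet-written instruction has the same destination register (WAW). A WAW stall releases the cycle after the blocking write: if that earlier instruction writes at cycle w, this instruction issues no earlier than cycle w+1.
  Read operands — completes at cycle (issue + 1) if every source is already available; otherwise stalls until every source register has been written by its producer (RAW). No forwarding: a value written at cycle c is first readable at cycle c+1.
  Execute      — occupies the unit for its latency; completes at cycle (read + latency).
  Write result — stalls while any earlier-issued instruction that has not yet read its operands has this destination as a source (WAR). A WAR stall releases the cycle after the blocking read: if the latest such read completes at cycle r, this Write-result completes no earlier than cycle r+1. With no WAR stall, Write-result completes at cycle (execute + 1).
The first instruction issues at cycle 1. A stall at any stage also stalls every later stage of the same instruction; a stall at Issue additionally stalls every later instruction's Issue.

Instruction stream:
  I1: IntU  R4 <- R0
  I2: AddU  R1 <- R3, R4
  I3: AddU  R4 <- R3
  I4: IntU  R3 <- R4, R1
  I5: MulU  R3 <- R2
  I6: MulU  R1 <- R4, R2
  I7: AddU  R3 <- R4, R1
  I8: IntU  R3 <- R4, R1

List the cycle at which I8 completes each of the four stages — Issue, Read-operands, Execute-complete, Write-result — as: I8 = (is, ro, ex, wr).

I8 = (33, 34, 35, 36)

cycle 1: I1→IntU
cycle 2: I1 RO, I2→AddU
cycle 3: I1 EX
cycle 4: I1 WR R4
cycle 5: I2 RO
cycle 7: I2 EX
cycle 8: I2 WR R1
cycle 9: I3→AddU
cycle 10: I3 RO, I4→IntU
cycle 12: I3 EX
cycle 13: I3 WR R4
cycle 14: I4 RO
cycle 15: I4 EX
cycle 16: I4 WR R3
cycle 17: I5→MulU
cycle 18: I5 RO
cycle 21: I5 EX
cycle 22: I5 WR R3
cycle 23: I6→MulU
cycle 24: I6 RO, I7→AddU
cycle 27: I6 EX
cycle 28: I6 WR R1
cycle 29: I7 RO
cycle 31: I7 EX
cycle 32: I7 WR R3
cycle 33: I8→IntU
cycle 34: I8 RO
cycle 35: I8 EX
cycle 36: I8 WR R3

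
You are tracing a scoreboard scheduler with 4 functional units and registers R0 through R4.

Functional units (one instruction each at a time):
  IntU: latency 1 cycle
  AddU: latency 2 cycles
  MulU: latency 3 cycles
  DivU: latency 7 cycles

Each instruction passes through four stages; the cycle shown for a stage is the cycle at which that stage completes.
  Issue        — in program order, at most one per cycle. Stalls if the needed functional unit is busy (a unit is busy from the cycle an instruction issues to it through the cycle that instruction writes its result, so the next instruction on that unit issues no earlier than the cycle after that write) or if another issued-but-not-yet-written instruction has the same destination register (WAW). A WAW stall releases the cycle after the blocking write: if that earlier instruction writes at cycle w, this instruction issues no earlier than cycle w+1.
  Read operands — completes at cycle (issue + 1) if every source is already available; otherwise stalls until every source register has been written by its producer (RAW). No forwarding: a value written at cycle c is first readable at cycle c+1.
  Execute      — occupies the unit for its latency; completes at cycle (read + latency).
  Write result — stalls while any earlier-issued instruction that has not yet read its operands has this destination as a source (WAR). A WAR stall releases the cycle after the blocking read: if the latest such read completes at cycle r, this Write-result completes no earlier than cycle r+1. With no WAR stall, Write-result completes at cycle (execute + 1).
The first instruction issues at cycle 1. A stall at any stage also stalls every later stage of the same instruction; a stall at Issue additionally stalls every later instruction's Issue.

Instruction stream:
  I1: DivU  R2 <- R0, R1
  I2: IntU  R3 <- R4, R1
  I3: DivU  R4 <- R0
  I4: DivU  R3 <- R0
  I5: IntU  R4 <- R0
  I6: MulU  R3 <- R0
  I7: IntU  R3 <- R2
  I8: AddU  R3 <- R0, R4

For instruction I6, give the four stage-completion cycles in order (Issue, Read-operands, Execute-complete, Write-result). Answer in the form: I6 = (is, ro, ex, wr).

I6 = (31, 32, 35, 36)

[I1] 1/2/9/10
[I2] 2/3/4/5
[I3] 11/12/19/20  (struct: DivU busy until I1 writes@10)
[I4] 21/22/29/30  (struct: DivU busy until I3 writes@20)
[I5] 22/23/24/25
[I6] 31/32/35/36  (WAW R3: wait I4 write@30)
[I7] 37/38/39/40  (WAW R3: wait I6 write@36)
[I8] 41/42/44/45  (WAW R3: wait I7 write@40)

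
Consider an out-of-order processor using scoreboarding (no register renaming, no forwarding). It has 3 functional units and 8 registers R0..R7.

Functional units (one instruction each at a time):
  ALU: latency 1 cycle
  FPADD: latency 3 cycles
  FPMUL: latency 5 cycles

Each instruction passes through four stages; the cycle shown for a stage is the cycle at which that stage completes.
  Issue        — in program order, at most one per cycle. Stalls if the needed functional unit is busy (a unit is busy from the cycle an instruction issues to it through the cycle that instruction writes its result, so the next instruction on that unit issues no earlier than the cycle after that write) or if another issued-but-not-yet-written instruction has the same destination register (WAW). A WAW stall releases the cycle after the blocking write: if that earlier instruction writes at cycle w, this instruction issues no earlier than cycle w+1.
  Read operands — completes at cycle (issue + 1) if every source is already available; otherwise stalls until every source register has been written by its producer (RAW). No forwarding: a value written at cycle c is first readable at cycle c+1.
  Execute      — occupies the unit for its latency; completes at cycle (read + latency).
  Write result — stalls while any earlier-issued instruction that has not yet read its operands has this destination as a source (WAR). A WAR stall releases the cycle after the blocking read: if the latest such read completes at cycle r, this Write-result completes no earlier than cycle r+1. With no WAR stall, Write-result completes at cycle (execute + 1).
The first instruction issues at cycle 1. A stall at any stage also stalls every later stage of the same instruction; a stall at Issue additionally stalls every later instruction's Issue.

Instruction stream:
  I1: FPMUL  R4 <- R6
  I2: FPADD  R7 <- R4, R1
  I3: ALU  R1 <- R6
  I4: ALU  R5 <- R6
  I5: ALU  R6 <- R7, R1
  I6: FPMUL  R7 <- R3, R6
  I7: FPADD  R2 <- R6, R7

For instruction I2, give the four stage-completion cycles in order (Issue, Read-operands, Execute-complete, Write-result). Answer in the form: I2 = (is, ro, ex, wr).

I2 = (2, 9, 12, 13)

[1] I1 issues→FPMUL
[2] I1 reads, I2 issues→FPADD
[3] I3 issues→ALU
[4] I3 reads
[5] I3 exec-done
[7] I1 exec-done
[8] I1 writes R4
[9] I2 reads
[10] I3 writes R1
[11] I4 issues→ALU
[12] I2 exec-done, I4 reads
[13] I2 writes R7, I4 exec-done
[14] I4 writes R5
[15] I5 issues→ALU
[16] I5 reads, I6 issues→FPMUL
[17] I5 exec-done, I7 issues→FPADD
[18] I5 writes R6
[19] I6 reads
[24] I6 exec-done
[25] I6 writes R7
[26] I7 reads
[29] I7 exec-done
[30] I7 writes R2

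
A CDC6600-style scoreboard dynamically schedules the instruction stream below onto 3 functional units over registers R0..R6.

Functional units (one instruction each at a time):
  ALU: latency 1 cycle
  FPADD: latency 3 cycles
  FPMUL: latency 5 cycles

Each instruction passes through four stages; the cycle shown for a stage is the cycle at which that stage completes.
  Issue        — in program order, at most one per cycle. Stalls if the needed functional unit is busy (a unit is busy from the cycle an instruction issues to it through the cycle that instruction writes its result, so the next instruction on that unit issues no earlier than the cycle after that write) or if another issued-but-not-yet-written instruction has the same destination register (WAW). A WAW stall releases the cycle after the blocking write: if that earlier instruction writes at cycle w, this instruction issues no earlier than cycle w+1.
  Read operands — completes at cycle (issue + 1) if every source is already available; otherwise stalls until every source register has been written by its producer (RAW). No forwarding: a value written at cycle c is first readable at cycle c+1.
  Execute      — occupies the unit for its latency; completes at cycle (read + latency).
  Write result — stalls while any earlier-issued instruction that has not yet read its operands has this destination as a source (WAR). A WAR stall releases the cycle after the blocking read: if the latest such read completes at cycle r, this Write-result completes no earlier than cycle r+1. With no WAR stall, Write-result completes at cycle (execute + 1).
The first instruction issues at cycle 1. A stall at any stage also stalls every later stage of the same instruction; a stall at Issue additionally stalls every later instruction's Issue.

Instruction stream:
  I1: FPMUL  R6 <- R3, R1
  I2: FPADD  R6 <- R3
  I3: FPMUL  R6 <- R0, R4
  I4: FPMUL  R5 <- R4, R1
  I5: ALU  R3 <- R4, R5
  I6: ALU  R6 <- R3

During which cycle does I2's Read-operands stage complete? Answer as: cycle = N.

cycle = 10

cycle 1: I1→FPMUL
cycle 2: I1 RO
cycle 7: I1 EX
cycle 8: I1 WR R6
cycle 9: I2→FPADD
cycle 10: I2 RO
cycle 13: I2 EX
cycle 14: I2 WR R6
cycle 15: I3→FPMUL
cycle 16: I3 RO
cycle 21: I3 EX
cycle 22: I3 WR R6
cycle 23: I4→FPMUL
cycle 24: I4 RO; I5→ALU
cycle 29: I4 EX
cycle 30: I4 WR R5
cycle 31: I5 RO
cycle 32: I5 EX
cycle 33: I5 WR R3
cycle 34: I6→ALU
cycle 35: I6 RO
cycle 36: I6 EX
cycle 37: I6 WR R6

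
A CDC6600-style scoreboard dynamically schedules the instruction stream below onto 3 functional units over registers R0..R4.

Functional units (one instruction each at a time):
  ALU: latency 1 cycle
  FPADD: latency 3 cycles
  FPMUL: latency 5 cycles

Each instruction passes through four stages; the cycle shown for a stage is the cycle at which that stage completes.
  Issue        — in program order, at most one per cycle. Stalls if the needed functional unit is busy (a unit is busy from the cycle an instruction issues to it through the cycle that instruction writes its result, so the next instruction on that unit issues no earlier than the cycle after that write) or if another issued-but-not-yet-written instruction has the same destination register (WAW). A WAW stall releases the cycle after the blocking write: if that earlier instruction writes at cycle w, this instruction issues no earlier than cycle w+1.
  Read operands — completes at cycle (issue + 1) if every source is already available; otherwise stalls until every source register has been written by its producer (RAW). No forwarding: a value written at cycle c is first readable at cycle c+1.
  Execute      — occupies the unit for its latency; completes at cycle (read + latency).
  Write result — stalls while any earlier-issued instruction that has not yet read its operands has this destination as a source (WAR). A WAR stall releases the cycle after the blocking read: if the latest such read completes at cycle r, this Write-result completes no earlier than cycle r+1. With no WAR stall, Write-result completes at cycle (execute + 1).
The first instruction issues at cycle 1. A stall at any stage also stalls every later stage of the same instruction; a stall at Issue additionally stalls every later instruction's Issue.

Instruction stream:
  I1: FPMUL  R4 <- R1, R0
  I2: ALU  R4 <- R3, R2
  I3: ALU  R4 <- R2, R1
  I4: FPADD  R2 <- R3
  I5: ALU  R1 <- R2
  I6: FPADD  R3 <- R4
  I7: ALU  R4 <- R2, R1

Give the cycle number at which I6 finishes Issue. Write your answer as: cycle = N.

c1: I1 dispatched to FPMUL
c2: I1 operands ready
c7: I1 complete
c8: R4←I1
c9: I2 dispatched to ALU
c10: I2 operands ready
c11: I2 complete
c12: R4←I2
c13: I3 dispatched to ALU
c14: I3 operands ready; I4 dispatched to FPADD
c15: I3 complete; I4 operands ready
c16: R4←I3
c17: I5 dispatched to ALU
c18: I4 complete
c19: R2←I4
c20: I5 operands ready; I6 dispatched to FPADD
c21: I5 complete; I6 operands ready
c22: R1←I5
c23: I7 dispatched to ALU
c24: I6 complete; I7 operands ready
c25: R3←I6; I7 complete
c26: R4←I7

cycle = 20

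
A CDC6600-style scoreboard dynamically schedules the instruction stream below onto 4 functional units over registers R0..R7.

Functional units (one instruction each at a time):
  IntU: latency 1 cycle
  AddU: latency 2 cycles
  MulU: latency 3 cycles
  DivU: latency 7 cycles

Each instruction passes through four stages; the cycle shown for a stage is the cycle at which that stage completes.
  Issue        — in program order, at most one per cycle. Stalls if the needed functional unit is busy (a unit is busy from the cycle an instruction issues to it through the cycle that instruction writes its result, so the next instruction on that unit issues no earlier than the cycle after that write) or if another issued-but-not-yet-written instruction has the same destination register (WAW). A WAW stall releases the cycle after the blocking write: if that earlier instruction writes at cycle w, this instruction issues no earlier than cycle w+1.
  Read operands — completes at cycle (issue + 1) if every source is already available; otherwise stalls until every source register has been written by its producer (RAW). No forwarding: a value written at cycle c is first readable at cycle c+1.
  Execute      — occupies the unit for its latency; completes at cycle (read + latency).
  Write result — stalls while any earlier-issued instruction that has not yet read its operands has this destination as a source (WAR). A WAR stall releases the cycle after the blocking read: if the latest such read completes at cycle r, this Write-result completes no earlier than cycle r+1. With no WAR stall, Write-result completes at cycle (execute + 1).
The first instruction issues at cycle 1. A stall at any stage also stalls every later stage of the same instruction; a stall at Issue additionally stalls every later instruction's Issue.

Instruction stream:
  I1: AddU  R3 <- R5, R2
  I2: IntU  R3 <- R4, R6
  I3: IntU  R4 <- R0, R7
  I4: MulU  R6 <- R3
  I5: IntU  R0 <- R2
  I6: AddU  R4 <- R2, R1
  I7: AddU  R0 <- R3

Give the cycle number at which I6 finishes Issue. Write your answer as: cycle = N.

c1: I1 issues→AddU
c2: I1 reads
c4: I1 exec-done
c5: I1 writes R3
c6: I2 issues→IntU
c7: I2 reads
c8: I2 exec-done
c9: I2 writes R3
c10: I3 issues→IntU
c11: I3 reads; I4 issues→MulU
c12: I3 exec-done; I4 reads
c13: I3 writes R4
c14: I5 issues→IntU
c15: I4 exec-done; I5 reads; I6 issues→AddU
c16: I4 writes R6; I5 exec-done; I6 reads
c17: I5 writes R0
c18: I6 exec-done
c19: I6 writes R4
c20: I7 issues→AddU
c21: I7 reads
c23: I7 exec-done
c24: I7 writes R0

cycle = 15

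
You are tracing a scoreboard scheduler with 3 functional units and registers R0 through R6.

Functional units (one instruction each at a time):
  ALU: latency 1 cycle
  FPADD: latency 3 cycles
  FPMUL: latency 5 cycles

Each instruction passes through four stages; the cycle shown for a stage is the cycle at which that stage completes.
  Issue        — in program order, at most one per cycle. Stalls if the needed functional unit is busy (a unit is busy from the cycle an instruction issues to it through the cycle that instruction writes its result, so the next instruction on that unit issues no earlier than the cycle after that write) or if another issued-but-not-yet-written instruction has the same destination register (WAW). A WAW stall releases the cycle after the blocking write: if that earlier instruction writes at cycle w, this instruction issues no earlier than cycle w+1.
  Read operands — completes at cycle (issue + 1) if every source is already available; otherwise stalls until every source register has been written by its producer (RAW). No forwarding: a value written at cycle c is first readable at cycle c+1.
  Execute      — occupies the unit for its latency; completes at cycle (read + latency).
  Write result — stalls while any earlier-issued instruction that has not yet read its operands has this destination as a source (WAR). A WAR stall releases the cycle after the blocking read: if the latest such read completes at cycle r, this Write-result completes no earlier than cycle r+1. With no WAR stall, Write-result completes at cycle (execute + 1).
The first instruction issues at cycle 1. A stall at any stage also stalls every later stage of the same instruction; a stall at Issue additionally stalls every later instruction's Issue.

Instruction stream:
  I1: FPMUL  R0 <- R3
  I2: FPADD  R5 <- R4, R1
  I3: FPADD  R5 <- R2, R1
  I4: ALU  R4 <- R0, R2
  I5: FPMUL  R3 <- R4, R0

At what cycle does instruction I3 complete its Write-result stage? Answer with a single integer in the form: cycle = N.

cycle = 13

I1  is:1  ro:2  ex:7  wr:8
I2  is:2  ro:3  ex:6  wr:7
I3  is:8  ro:9  ex:12  wr:13  — struct: FPADD busy until I2 writes@7
I4  is:9  ro:10  ex:11  wr:12
I5  is:10  ro:13  ex:18  wr:19  — RAW R4: wait I4 write@12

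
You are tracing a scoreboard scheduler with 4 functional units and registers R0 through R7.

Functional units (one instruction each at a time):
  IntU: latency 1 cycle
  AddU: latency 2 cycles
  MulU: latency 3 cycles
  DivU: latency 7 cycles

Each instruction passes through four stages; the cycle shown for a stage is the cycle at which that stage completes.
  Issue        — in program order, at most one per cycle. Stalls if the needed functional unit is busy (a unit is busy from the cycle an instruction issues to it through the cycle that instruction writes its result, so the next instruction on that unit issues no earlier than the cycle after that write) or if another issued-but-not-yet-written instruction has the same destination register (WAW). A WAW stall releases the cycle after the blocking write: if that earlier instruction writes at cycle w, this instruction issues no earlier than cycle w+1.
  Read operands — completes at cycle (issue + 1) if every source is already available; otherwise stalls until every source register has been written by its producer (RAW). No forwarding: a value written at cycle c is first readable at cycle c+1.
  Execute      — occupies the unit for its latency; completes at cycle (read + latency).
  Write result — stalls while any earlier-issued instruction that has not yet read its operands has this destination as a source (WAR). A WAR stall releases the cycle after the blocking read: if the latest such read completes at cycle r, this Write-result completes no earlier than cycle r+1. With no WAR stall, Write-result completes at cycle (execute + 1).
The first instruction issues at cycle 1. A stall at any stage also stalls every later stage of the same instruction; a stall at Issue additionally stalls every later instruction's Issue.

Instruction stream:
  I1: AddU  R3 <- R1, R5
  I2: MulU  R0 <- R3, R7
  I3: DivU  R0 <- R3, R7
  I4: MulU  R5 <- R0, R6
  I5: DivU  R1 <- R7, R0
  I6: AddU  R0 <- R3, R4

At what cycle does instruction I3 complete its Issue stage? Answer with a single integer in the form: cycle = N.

cycle = 11

1) issue 1, read 2, done 4, write 5
2) issue 2, read 6, done 9, write 10  <RAW R3: wait I1 write@5>
3) issue 11, read 12, done 19, write 20  <WAW R0: wait I2 write@10>
4) issue 12, read 21, done 24, write 25  <RAW R0: wait I3 write@20>
5) issue 21, read 22, done 29, write 30  <struct: DivU busy until I3 writes@20>
6) issue 22, read 23, done 25, write 26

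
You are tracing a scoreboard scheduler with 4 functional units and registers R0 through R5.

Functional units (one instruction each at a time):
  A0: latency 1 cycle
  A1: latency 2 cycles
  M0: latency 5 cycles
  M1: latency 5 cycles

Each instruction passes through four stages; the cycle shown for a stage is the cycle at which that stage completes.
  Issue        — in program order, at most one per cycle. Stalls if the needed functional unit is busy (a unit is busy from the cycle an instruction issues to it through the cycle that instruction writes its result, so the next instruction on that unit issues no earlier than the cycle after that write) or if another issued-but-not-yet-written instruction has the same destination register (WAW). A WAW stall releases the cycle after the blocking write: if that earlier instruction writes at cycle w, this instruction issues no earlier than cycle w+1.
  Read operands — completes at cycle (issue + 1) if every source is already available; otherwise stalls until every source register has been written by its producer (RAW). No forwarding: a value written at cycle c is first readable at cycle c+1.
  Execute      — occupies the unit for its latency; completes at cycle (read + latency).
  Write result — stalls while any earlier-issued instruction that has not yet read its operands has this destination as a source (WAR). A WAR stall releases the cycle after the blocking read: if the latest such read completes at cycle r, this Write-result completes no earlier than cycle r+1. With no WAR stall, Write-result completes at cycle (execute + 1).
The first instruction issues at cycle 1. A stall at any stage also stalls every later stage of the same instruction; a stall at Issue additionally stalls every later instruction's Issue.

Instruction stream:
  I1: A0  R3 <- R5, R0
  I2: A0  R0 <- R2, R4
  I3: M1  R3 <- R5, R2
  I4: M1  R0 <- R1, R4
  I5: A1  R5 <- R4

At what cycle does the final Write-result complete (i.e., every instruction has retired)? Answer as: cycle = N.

I1 -> (1, 2, 3, 4)
I2 -> (5, 6, 7, 8)  // struct: A0 busy until I1 writes@4
I3 -> (6, 7, 12, 13)
I4 -> (14, 15, 20, 21)  // struct: M1 busy until I3 writes@13
I5 -> (15, 16, 18, 19)

cycle = 21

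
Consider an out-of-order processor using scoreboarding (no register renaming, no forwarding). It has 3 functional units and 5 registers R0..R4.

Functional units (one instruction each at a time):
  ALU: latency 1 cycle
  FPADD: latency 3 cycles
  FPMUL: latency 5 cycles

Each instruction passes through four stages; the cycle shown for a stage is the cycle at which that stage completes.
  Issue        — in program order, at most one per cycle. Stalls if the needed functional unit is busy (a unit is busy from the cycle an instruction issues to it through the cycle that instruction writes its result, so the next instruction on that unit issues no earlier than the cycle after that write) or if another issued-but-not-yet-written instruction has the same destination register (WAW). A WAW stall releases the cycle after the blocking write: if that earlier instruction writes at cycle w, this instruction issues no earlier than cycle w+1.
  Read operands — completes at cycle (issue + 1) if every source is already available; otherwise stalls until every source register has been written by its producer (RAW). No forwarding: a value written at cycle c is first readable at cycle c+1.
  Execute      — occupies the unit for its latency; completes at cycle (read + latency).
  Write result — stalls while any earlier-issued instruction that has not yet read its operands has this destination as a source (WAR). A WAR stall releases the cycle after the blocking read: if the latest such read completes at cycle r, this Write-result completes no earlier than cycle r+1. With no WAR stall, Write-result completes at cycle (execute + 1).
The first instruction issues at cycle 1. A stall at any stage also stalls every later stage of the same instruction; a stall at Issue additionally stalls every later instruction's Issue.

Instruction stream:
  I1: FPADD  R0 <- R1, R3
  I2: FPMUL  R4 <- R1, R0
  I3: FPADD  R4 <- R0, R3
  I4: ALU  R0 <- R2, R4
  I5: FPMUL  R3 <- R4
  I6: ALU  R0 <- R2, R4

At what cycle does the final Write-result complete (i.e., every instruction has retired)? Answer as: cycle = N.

cycle = 26

t=1  issue I1 (FPADD)
t=2  I1 read-ops | issue I2 (FPMUL)
t=5  I1 finished on FPADD
t=6  I1→R0
t=7  I2 read-ops
t=12  I2 finished on FPMUL
t=13  I2→R4
t=14  issue I3 (FPADD)
t=15  I3 read-ops | issue I4 (ALU)
t=16  issue I5 (FPMUL)
t=18  I3 finished on FPADD
t=19  I3→R4
t=20  I4 read-ops | I5 read-ops
t=21  I4 finished on ALU
t=22  I4→R0
t=23  issue I6 (ALU)
t=24  I6 read-ops
t=25  I5 finished on FPMUL | I6 finished on ALU
t=26  I5→R3 | I6→R0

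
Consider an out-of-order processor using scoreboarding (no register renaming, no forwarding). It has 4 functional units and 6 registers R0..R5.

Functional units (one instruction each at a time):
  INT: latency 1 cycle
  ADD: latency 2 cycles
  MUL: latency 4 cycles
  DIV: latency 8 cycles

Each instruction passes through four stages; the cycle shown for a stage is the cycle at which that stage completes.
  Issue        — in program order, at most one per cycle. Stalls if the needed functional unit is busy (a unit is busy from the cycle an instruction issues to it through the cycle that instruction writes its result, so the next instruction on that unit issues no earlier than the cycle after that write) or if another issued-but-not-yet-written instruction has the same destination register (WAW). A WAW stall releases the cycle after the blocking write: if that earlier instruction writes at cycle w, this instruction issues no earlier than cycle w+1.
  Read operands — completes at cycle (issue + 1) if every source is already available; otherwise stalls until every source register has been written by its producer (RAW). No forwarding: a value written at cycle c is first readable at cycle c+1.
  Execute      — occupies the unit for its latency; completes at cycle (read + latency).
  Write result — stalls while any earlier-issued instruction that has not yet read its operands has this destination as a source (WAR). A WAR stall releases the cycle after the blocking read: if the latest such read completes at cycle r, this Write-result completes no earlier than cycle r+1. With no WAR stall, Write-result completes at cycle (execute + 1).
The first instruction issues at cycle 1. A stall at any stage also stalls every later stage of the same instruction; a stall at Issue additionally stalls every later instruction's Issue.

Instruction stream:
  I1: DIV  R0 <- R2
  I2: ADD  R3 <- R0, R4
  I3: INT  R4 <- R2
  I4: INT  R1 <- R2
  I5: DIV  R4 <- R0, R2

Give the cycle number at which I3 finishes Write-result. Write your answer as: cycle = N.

[1] issue I1 (DIV)
[2] I1 read-ops, issue I2 (ADD)
[3] issue I3 (INT)
[4] I3 read-ops
[5] I3 finished on INT
[10] I1 finished on DIV
[11] I1→R0
[12] I2 read-ops
[13] I3→R4
[14] I2 finished on ADD, issue I4 (INT)
[15] I2→R3, I4 read-ops, issue I5 (DIV)
[16] I4 finished on INT, I5 read-ops
[17] I4→R1
[24] I5 finished on DIV
[25] I5→R4

cycle = 13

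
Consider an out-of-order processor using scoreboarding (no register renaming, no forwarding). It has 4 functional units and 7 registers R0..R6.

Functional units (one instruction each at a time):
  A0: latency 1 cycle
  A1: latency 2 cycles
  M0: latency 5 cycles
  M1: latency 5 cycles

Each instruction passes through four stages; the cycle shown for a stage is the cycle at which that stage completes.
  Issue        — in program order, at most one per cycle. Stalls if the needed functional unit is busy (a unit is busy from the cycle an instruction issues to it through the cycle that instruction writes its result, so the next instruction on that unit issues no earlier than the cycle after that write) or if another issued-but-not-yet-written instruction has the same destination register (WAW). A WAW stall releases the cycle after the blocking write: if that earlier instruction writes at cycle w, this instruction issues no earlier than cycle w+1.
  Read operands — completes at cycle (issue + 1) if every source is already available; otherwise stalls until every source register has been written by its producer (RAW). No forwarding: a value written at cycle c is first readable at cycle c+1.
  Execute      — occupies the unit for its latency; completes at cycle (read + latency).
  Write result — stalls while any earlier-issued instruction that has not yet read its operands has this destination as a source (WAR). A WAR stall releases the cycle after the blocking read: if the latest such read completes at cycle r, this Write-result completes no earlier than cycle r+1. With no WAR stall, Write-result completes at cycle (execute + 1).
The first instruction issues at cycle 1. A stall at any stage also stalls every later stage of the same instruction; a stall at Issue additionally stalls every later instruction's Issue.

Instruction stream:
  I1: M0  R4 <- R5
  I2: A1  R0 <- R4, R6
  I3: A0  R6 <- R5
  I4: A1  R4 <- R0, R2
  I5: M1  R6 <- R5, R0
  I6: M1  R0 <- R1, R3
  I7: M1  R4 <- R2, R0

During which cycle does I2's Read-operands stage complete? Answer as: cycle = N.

cycle = 9

c1: issue I1 (M0)
c2: I1 read-ops; issue I2 (A1)
c3: issue I3 (A0)
c4: I3 read-ops
c5: I3 finished on A0
c7: I1 finished on M0
c8: I1→R4
c9: I2 read-ops
c10: I3→R6
c11: I2 finished on A1
c12: I2→R0
c13: issue I4 (A1)
c14: I4 read-ops; issue I5 (M1)
c15: I5 read-ops
c16: I4 finished on A1
c17: I4→R4
c20: I5 finished on M1
c21: I5→R6
c22: issue I6 (M1)
c23: I6 read-ops
c28: I6 finished on M1
c29: I6→R0
c30: issue I7 (M1)
c31: I7 read-ops
c36: I7 finished on M1
c37: I7→R4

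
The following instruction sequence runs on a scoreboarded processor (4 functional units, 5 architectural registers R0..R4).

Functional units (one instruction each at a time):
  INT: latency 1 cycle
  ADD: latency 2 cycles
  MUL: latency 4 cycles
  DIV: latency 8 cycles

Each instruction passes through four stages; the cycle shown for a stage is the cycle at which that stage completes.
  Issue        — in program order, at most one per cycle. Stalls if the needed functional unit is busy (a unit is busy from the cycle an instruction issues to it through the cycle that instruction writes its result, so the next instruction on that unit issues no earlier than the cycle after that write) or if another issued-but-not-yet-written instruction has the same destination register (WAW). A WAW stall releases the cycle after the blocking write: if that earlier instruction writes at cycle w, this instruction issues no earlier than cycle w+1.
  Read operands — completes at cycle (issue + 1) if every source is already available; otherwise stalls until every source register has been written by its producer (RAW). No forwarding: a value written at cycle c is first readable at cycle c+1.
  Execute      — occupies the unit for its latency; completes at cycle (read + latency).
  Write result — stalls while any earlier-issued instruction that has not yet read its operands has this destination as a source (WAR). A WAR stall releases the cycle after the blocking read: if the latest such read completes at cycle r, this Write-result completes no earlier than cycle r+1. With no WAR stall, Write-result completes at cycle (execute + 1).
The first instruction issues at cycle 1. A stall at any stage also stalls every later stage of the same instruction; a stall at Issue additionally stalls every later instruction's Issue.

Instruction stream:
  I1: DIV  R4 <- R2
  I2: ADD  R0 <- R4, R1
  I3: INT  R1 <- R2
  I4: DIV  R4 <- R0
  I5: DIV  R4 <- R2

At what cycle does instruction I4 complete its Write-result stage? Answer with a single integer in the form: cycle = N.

cycle = 25

c1: I1 dispatched to DIV
c2: I1 operands ready, I2 dispatched to ADD
c3: I3 dispatched to INT
c4: I3 operands ready
c5: I3 complete
c10: I1 complete
c11: R4←I1
c12: I2 operands ready, I4 dispatched to DIV
c13: R1←I3
c14: I2 complete
c15: R0←I2
c16: I4 operands ready
c24: I4 complete
c25: R4←I4
c26: I5 dispatched to DIV
c27: I5 operands ready
c35: I5 complete
c36: R4←I5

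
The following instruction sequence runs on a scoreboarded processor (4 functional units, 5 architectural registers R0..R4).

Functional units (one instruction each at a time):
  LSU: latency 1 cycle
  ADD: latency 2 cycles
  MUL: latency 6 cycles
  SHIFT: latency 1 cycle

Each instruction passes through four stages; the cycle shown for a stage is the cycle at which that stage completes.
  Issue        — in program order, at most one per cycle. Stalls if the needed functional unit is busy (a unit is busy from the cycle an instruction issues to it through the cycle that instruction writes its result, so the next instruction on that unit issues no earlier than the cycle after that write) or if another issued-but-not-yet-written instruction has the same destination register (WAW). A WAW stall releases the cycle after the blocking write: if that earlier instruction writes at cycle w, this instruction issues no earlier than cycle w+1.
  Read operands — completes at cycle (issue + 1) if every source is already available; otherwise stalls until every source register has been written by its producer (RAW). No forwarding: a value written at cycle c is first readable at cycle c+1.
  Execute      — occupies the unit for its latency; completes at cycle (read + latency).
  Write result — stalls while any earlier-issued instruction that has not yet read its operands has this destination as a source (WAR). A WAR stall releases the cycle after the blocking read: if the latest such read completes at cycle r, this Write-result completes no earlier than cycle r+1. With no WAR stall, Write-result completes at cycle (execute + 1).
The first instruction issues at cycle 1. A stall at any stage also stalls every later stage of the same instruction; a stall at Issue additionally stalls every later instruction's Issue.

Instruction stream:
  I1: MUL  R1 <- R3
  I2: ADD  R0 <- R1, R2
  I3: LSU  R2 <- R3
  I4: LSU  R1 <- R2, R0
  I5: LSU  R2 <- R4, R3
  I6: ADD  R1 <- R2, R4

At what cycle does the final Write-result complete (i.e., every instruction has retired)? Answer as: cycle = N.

  I1 | 1 | 2 | 8 | 9
  I2 | 2 | 10 | 12 | 13   RAW R1: wait I1 write@9
  I3 | 3 | 4 | 5 | 11   WAR R2: wait I2 read@10
  I4 | 12 | 14 | 15 | 16   struct: LSU busy until I3 writes@11 · RAW R0: wait I2 write@13
  I5 | 17 | 18 | 19 | 20   struct: LSU busy until I4 writes@16
  I6 | 18 | 21 | 23 | 24   RAW R2: wait I5 write@20

cycle = 24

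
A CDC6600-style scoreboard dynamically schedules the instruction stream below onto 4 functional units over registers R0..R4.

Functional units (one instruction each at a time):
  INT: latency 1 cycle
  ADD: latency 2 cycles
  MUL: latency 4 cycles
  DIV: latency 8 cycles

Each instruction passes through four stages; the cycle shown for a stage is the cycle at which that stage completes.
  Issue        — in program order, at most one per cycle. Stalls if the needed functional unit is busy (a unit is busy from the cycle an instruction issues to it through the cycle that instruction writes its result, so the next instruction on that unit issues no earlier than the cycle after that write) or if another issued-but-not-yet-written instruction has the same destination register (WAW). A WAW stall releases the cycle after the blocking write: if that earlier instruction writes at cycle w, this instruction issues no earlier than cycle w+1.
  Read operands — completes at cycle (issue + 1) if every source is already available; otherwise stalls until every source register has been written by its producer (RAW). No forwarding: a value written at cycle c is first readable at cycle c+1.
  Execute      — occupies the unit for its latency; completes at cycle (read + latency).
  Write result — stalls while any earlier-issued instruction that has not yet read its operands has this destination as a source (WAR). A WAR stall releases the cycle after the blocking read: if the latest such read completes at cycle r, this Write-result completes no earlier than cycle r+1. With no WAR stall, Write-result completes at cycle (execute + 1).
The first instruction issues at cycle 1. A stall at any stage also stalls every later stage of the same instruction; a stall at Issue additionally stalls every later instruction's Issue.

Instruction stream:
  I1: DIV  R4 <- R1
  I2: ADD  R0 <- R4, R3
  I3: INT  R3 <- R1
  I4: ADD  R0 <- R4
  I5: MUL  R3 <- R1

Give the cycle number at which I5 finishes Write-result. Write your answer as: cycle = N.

cycle = 23

cycle 1: I1 dispatched to DIV
cycle 2: I1 operands ready | I2 dispatched to ADD
cycle 3: I3 dispatched to INT
cycle 4: I3 operands ready
cycle 5: I3 complete
cycle 10: I1 complete
cycle 11: R4←I1
cycle 12: I2 operands ready
cycle 13: R3←I3
cycle 14: I2 complete
cycle 15: R0←I2
cycle 16: I4 dispatched to ADD
cycle 17: I4 operands ready | I5 dispatched to MUL
cycle 18: I5 operands ready
cycle 19: I4 complete
cycle 20: R0←I4
cycle 22: I5 complete
cycle 23: R3←I5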